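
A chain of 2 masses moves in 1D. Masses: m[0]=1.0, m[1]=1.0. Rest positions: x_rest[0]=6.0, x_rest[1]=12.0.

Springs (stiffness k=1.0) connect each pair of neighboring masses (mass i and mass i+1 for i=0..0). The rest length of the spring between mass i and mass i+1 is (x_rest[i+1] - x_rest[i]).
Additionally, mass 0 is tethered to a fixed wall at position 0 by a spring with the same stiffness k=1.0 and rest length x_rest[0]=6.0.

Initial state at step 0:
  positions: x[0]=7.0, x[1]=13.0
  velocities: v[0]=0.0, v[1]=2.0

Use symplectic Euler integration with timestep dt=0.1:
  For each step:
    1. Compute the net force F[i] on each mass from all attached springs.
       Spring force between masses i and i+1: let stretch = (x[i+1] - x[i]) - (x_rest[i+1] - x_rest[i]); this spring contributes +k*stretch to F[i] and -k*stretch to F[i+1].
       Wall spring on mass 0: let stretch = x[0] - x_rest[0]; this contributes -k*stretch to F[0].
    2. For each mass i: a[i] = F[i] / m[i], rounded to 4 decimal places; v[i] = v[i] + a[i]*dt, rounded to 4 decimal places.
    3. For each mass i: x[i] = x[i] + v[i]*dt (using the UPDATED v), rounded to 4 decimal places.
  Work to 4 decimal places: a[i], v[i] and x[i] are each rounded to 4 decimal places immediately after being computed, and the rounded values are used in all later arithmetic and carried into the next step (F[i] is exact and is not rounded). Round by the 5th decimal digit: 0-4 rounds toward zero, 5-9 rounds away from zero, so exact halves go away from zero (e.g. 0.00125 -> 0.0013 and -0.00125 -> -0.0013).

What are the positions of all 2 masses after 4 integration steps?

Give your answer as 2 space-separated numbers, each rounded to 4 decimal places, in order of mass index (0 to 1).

Answer: 6.9226 13.7787

Derivation:
Step 0: x=[7.0000 13.0000] v=[0.0000 2.0000]
Step 1: x=[6.9900 13.2000] v=[-0.1000 2.0000]
Step 2: x=[6.9722 13.3979] v=[-0.1780 1.9790]
Step 3: x=[6.9489 13.5915] v=[-0.2327 1.9364]
Step 4: x=[6.9226 13.7787] v=[-0.2633 1.8721]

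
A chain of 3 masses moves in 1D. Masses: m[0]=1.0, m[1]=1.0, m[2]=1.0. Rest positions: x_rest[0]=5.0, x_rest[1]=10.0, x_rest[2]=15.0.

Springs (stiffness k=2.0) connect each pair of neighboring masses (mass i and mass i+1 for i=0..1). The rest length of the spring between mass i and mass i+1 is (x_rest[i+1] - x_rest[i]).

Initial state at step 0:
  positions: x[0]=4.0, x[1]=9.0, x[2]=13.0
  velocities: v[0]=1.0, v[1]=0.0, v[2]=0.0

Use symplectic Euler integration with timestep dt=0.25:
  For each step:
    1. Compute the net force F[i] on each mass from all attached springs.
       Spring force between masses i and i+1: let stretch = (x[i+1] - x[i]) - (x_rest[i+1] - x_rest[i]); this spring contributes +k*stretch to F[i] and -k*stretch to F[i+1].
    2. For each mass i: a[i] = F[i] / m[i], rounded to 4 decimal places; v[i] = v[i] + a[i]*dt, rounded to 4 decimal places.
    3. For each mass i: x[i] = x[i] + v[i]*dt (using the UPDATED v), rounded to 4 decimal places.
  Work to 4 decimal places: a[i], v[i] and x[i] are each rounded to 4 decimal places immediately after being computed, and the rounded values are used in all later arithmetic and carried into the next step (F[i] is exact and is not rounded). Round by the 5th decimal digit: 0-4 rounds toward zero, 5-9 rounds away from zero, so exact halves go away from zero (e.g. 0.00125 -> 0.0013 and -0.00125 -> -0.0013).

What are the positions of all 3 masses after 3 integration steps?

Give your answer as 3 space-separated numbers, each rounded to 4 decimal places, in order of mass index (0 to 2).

Step 0: x=[4.0000 9.0000 13.0000] v=[1.0000 0.0000 0.0000]
Step 1: x=[4.2500 8.8750 13.1250] v=[1.0000 -0.5000 0.5000]
Step 2: x=[4.4531 8.7031 13.3438] v=[0.8125 -0.6875 0.8750]
Step 3: x=[4.5625 8.5801 13.6075] v=[0.4375 -0.4922 1.0547]

Answer: 4.5625 8.5801 13.6075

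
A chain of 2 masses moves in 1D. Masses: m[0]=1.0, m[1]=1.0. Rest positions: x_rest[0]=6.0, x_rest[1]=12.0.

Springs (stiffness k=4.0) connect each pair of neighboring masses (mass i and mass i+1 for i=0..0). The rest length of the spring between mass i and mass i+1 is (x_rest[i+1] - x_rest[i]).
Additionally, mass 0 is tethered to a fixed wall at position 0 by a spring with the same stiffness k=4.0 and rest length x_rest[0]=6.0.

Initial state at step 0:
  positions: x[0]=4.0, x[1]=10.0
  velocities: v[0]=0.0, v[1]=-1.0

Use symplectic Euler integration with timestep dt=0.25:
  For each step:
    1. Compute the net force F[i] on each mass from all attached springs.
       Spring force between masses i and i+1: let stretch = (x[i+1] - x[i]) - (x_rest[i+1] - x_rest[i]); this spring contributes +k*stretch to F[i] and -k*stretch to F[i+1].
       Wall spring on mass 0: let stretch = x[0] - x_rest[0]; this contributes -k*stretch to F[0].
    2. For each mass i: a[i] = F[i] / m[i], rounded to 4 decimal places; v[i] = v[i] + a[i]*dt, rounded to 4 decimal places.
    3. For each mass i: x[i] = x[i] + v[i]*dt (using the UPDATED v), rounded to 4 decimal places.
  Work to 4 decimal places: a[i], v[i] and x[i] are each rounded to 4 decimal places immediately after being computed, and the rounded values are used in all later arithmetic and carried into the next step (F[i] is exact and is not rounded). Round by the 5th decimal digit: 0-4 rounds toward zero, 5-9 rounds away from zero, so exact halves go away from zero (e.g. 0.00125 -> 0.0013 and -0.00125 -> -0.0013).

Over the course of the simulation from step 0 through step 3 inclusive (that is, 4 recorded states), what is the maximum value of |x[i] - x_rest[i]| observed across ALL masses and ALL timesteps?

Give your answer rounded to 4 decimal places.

Answer: 2.3125

Derivation:
Step 0: x=[4.0000 10.0000] v=[0.0000 -1.0000]
Step 1: x=[4.5000 9.7500] v=[2.0000 -1.0000]
Step 2: x=[5.1875 9.6875] v=[2.7500 -0.2500]
Step 3: x=[5.7031 10.0000] v=[2.0625 1.2500]
Max displacement = 2.3125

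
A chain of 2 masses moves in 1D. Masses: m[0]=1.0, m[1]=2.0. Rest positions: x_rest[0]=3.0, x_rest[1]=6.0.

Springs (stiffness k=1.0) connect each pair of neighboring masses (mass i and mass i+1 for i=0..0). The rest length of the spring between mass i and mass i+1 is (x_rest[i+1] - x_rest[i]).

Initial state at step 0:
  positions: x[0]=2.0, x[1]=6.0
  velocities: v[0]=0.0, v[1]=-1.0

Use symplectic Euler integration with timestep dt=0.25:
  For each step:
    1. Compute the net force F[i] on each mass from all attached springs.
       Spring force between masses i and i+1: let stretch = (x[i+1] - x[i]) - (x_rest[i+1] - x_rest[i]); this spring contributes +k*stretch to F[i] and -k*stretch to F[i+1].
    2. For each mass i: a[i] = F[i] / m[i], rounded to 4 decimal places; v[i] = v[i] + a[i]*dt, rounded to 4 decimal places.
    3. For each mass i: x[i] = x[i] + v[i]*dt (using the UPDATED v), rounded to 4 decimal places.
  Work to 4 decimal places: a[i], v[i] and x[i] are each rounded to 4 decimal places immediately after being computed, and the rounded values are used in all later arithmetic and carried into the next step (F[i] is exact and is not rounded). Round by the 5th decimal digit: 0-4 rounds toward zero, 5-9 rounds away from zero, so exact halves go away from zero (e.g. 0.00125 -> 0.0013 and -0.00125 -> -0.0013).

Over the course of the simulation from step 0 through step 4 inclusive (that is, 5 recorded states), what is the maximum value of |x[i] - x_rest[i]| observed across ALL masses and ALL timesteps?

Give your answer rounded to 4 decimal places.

Answer: 1.1967

Derivation:
Step 0: x=[2.0000 6.0000] v=[0.0000 -1.0000]
Step 1: x=[2.0625 5.7188] v=[0.2500 -1.1250]
Step 2: x=[2.1660 5.4170] v=[0.4141 -1.2071]
Step 3: x=[2.2852 5.1074] v=[0.4769 -1.2385]
Step 4: x=[2.3933 4.8033] v=[0.4325 -1.2163]
Max displacement = 1.1967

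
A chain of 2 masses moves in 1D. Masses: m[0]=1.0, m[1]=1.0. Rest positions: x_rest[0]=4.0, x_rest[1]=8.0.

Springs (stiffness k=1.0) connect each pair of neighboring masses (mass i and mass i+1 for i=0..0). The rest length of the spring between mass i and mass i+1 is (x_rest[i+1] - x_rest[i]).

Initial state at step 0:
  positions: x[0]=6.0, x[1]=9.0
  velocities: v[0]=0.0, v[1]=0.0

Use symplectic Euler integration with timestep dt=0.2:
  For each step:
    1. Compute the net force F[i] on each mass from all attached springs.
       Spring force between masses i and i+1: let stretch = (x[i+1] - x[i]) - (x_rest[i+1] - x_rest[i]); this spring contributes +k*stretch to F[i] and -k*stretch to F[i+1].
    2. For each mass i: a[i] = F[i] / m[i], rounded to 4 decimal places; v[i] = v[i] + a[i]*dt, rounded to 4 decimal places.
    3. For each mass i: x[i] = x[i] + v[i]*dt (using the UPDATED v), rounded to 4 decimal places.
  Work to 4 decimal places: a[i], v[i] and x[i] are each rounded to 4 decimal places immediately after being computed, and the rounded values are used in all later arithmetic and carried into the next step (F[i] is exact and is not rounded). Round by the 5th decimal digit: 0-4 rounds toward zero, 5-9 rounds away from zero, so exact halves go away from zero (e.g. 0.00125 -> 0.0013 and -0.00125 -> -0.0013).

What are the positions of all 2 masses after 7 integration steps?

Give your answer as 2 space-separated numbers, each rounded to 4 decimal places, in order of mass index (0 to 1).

Step 0: x=[6.0000 9.0000] v=[0.0000 0.0000]
Step 1: x=[5.9600 9.0400] v=[-0.2000 0.2000]
Step 2: x=[5.8832 9.1168] v=[-0.3840 0.3840]
Step 3: x=[5.7757 9.2243] v=[-0.5373 0.5373]
Step 4: x=[5.6462 9.3538] v=[-0.6476 0.6476]
Step 5: x=[5.5050 9.4950] v=[-0.7061 0.7061]
Step 6: x=[5.3634 9.6366] v=[-0.7081 0.7081]
Step 7: x=[5.2327 9.7673] v=[-0.6535 0.6535]

Answer: 5.2327 9.7673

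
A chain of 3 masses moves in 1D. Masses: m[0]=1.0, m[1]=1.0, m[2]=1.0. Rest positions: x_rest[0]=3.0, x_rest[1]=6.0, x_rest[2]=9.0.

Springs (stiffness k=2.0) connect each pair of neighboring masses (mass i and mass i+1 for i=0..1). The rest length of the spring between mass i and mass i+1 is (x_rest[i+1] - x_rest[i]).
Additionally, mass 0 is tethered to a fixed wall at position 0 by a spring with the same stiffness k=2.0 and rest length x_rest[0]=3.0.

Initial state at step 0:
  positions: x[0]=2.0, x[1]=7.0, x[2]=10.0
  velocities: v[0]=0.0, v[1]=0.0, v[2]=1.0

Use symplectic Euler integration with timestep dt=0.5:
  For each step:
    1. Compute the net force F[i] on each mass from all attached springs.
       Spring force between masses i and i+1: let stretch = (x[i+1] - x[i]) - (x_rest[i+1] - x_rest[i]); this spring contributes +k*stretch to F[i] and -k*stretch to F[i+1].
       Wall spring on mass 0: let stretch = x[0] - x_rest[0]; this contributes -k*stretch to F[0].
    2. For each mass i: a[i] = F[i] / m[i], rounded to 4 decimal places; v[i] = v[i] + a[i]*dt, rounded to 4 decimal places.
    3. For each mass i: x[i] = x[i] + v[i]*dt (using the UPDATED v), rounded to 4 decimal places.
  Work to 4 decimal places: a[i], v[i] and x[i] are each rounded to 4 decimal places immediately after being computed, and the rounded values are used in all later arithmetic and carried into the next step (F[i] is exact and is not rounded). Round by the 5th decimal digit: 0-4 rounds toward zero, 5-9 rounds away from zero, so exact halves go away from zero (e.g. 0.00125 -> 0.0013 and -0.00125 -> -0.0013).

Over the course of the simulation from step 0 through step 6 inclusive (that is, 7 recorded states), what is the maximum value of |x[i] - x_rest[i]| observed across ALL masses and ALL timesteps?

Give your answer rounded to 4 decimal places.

Step 0: x=[2.0000 7.0000 10.0000] v=[0.0000 0.0000 1.0000]
Step 1: x=[3.5000 6.0000 10.5000] v=[3.0000 -2.0000 1.0000]
Step 2: x=[4.5000 6.0000 10.2500] v=[2.0000 0.0000 -0.5000]
Step 3: x=[4.0000 7.3750 9.3750] v=[-1.0000 2.7500 -1.7500]
Step 4: x=[3.1875 8.0625 9.0000] v=[-1.6250 1.3750 -0.7500]
Step 5: x=[3.2188 6.7813 9.6563] v=[0.0625 -2.5625 1.3125]
Step 6: x=[3.4219 5.1563 10.3751] v=[0.4062 -3.2500 1.4375]
Max displacement = 2.0625

Answer: 2.0625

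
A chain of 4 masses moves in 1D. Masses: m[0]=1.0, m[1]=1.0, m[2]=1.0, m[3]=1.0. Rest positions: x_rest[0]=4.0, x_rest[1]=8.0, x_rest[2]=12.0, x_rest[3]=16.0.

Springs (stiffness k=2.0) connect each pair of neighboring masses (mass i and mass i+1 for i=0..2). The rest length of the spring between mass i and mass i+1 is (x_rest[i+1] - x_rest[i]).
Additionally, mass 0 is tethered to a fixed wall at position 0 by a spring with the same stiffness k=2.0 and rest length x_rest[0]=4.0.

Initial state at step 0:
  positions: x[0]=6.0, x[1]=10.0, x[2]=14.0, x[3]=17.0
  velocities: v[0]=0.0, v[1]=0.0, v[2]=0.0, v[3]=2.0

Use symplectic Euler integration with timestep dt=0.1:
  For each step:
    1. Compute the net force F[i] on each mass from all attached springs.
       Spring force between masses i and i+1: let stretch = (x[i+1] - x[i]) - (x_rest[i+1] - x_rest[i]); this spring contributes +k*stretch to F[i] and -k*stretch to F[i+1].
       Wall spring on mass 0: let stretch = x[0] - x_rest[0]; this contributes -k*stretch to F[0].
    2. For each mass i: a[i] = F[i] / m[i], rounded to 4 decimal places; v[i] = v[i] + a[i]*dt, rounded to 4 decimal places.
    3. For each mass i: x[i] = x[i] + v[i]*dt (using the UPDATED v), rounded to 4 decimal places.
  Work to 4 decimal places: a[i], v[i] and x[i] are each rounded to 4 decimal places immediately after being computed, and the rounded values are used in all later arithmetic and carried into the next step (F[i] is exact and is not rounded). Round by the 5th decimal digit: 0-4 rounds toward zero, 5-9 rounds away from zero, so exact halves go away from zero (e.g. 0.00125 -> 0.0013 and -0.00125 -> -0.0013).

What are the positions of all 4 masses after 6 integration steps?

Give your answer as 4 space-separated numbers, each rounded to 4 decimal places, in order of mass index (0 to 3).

Step 0: x=[6.0000 10.0000 14.0000 17.0000] v=[0.0000 0.0000 0.0000 2.0000]
Step 1: x=[5.9600 10.0000 13.9800 17.2200] v=[-0.4000 0.0000 -0.2000 2.2000]
Step 2: x=[5.8816 9.9988 13.9452 17.4552] v=[-0.7840 -0.0120 -0.3480 2.3520]
Step 3: x=[5.7679 9.9942 13.9017 17.7002] v=[-1.1369 -0.0462 -0.4353 2.4500]
Step 4: x=[5.6234 9.9832 13.8560 17.9492] v=[-1.4452 -0.1100 -0.4571 2.4903]
Step 5: x=[5.4536 9.9625 13.8147 18.1964] v=[-1.6979 -0.2074 -0.4130 2.4717]
Step 6: x=[5.2649 9.9286 13.7840 18.4359] v=[-1.8868 -0.3387 -0.3071 2.3954]

Answer: 5.2649 9.9286 13.7840 18.4359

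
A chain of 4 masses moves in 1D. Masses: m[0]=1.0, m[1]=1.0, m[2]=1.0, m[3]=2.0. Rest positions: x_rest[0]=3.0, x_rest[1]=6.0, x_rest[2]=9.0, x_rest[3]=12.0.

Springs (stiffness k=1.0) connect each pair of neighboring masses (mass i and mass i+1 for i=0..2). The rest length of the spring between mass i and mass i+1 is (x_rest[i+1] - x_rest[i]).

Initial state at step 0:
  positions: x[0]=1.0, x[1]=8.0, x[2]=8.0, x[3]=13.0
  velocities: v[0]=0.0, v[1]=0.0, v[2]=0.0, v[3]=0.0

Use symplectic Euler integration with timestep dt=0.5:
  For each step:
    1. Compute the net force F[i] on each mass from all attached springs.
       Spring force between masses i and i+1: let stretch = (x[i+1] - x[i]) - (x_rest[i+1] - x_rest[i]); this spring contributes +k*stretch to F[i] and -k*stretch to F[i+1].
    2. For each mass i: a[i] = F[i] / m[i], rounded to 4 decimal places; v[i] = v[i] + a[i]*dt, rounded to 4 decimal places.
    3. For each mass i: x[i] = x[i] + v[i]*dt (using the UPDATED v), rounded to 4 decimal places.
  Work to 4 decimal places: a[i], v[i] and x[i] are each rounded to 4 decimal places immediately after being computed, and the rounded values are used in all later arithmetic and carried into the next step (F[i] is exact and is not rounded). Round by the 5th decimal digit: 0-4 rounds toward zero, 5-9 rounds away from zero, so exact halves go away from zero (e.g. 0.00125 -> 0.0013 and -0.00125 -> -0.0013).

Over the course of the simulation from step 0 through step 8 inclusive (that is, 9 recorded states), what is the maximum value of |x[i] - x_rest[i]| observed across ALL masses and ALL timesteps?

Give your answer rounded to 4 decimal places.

Answer: 2.6269

Derivation:
Step 0: x=[1.0000 8.0000 8.0000 13.0000] v=[0.0000 0.0000 0.0000 0.0000]
Step 1: x=[2.0000 6.2500 9.2500 12.7500] v=[2.0000 -3.5000 2.5000 -0.5000]
Step 2: x=[3.3125 4.1875 10.6250 12.4375] v=[2.6250 -4.1250 2.7500 -0.6250]
Step 3: x=[4.0938 3.5156 10.8438 12.2735] v=[1.5625 -1.3438 0.4375 -0.3281]
Step 4: x=[3.9805 4.8203 9.5879 12.3058] v=[-0.2266 2.6094 -2.5118 0.0645]
Step 5: x=[3.3272 7.1070 7.8196 12.3734] v=[-1.3067 4.5733 -3.5367 0.1351]
Step 6: x=[2.8688 8.6269 7.0116 12.2467] v=[-0.9168 3.0397 -1.6161 -0.2534]
Step 7: x=[3.1000 8.3034 7.9162 11.8406] v=[0.4623 -0.6470 1.8091 -0.8122]
Step 8: x=[3.8820 6.5823 9.8987 11.3190] v=[1.5640 -3.4423 3.9649 -1.0433]
Max displacement = 2.6269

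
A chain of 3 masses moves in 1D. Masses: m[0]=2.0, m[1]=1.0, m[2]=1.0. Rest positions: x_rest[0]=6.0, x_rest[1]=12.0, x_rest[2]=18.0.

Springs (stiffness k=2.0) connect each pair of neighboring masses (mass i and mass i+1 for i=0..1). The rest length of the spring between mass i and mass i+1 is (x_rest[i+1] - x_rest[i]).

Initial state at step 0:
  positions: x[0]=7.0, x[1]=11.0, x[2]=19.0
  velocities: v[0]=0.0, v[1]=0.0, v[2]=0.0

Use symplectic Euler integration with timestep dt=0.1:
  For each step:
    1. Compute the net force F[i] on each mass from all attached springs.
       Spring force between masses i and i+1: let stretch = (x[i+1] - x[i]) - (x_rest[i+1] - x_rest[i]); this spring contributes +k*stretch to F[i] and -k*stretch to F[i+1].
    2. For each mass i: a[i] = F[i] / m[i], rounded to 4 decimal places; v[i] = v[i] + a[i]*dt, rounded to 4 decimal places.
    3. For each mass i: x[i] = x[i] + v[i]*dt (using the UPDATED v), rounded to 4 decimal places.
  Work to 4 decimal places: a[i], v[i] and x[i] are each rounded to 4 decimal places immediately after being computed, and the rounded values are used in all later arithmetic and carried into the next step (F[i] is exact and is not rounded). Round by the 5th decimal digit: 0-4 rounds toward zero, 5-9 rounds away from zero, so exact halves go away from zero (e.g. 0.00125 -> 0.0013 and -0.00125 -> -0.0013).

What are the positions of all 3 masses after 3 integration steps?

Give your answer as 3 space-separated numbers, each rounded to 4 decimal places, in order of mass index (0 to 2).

Step 0: x=[7.0000 11.0000 19.0000] v=[0.0000 0.0000 0.0000]
Step 1: x=[6.9800 11.0800 18.9600] v=[-0.2000 0.8000 -0.4000]
Step 2: x=[6.9410 11.2356 18.8824] v=[-0.3900 1.5560 -0.7760]
Step 3: x=[6.8850 11.4582 18.7719] v=[-0.5605 2.2264 -1.1054]

Answer: 6.8850 11.4582 18.7719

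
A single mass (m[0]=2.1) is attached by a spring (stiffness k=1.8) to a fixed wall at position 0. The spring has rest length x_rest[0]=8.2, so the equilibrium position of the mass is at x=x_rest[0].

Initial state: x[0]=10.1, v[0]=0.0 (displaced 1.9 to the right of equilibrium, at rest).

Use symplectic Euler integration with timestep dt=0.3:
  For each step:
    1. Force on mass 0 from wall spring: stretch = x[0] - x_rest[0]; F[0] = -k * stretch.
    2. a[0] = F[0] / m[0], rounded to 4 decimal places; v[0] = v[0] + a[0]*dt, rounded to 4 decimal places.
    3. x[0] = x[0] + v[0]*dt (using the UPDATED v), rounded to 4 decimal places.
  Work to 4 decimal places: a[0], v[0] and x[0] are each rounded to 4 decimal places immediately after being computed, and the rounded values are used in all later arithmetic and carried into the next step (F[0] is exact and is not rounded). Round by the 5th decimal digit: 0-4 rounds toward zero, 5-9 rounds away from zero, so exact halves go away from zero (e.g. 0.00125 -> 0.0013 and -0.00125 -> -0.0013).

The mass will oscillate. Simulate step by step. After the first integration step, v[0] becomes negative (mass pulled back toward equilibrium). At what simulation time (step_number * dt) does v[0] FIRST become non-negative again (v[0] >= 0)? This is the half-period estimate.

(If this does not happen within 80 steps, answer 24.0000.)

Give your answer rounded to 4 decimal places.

Step 0: x=[10.1000] v=[0.0000]
Step 1: x=[9.9534] v=[-0.4886]
Step 2: x=[9.6716] v=[-0.9395]
Step 3: x=[9.2762] v=[-1.3179]
Step 4: x=[8.7978] v=[-1.5947]
Step 5: x=[8.2733] v=[-1.7484]
Step 6: x=[7.7431] v=[-1.7672]
Step 7: x=[7.2482] v=[-1.6497]
Step 8: x=[6.8267] v=[-1.4050]
Step 9: x=[6.5111] v=[-1.0519]
Step 10: x=[6.3258] v=[-0.6176]
Step 11: x=[6.2851] v=[-0.1357]
Step 12: x=[6.3921] v=[0.3567]
First v>=0 after going negative at step 12, time=3.6000

Answer: 3.6000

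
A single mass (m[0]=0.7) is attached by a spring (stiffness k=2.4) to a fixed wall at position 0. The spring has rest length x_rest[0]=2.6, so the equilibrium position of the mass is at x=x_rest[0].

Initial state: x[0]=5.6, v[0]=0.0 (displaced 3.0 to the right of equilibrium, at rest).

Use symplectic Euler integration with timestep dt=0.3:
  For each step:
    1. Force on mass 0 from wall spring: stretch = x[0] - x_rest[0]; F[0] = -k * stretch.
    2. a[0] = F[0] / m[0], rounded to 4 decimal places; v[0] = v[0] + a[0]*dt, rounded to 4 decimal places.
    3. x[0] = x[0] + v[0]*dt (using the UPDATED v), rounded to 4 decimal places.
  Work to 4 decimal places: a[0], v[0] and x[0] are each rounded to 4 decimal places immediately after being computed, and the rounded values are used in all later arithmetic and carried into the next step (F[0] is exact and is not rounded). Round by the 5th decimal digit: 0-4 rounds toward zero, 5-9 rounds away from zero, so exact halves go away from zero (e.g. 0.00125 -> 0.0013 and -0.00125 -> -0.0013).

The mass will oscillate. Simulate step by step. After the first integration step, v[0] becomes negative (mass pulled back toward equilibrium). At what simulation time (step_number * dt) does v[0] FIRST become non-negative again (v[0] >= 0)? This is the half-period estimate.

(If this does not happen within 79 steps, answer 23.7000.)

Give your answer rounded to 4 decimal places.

Answer: 1.8000

Derivation:
Step 0: x=[5.6000] v=[0.0000]
Step 1: x=[4.6743] v=[-3.0857]
Step 2: x=[3.1085] v=[-5.2193]
Step 3: x=[1.3858] v=[-5.7423]
Step 4: x=[0.0378] v=[-4.4934]
Step 5: x=[-0.5196] v=[-1.8580]
Step 6: x=[-0.1144] v=[1.3507]
First v>=0 after going negative at step 6, time=1.8000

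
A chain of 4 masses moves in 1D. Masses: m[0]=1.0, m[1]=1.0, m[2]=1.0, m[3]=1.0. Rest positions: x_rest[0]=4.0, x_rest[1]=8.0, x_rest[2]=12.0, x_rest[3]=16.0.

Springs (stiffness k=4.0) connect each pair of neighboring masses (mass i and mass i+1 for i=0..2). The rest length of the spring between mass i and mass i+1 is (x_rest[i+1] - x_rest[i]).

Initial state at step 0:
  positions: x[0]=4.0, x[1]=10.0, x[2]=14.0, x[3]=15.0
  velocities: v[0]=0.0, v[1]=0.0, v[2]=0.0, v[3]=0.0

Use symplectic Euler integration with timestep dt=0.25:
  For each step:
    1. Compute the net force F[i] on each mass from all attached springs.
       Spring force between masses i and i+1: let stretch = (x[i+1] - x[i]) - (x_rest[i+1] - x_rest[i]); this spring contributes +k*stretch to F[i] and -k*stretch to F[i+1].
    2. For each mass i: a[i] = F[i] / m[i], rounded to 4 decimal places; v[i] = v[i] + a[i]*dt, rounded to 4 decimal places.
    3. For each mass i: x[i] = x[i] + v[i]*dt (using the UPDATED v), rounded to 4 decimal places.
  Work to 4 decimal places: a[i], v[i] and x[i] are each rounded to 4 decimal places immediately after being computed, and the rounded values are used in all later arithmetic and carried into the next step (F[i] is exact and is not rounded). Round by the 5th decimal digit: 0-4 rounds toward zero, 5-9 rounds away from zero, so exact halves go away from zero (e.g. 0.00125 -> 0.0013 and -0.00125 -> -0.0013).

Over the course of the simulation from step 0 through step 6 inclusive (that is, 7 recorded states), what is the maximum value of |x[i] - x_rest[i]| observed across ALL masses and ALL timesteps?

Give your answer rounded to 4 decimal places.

Step 0: x=[4.0000 10.0000 14.0000 15.0000] v=[0.0000 0.0000 0.0000 0.0000]
Step 1: x=[4.5000 9.5000 13.2500 15.7500] v=[2.0000 -2.0000 -3.0000 3.0000]
Step 2: x=[5.2500 8.6875 12.1875 16.8750] v=[3.0000 -3.2500 -4.2500 4.5000]
Step 3: x=[5.8594 7.8906 11.4219 17.8281] v=[2.4375 -3.1875 -3.0625 3.8125]
Step 4: x=[5.9766 7.4688 11.3750 18.1797] v=[0.4687 -1.6874 -0.1876 1.4063]
Step 5: x=[5.4668 7.6505 12.0527 17.8301] v=[-2.0391 0.7266 2.7109 -1.3984]
Step 6: x=[4.5030 8.3868 13.0742 17.0362] v=[-3.8554 2.9451 4.0861 -3.1758]
Max displacement = 2.1797

Answer: 2.1797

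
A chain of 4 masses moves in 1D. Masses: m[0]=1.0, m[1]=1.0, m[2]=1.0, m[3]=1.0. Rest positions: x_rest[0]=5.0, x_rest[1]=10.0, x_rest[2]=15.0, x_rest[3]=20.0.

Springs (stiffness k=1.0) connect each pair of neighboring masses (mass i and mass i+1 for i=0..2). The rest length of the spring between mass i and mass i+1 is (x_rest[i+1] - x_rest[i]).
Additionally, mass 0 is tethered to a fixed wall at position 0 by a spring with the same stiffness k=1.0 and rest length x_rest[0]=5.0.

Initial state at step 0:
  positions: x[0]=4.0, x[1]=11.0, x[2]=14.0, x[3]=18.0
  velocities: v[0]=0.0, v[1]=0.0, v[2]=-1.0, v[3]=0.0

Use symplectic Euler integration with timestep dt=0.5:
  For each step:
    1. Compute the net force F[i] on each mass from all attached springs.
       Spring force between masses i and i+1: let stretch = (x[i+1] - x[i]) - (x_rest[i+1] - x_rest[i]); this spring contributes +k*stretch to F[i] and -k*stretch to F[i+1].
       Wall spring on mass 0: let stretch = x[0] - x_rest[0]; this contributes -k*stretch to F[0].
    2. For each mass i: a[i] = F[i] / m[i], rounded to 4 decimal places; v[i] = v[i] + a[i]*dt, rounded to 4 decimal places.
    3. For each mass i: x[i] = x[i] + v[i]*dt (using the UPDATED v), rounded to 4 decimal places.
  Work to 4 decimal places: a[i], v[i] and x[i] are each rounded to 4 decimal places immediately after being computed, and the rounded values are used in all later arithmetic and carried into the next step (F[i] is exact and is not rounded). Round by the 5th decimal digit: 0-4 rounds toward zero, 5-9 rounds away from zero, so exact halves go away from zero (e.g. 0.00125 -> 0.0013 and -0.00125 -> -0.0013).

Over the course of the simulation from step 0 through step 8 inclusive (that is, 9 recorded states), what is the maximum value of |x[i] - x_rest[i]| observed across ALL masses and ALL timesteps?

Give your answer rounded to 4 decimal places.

Answer: 2.3316

Derivation:
Step 0: x=[4.0000 11.0000 14.0000 18.0000] v=[0.0000 0.0000 -1.0000 0.0000]
Step 1: x=[4.7500 10.0000 13.7500 18.2500] v=[1.5000 -2.0000 -0.5000 0.5000]
Step 2: x=[5.6250 8.6250 13.6875 18.6250] v=[1.7500 -2.7500 -0.1250 0.7500]
Step 3: x=[5.8438 7.7656 13.5938 19.0157] v=[0.4375 -1.7188 -0.1875 0.7813]
Step 4: x=[5.0821 7.8828 13.3985 19.3009] v=[-1.5235 0.2344 -0.3907 0.5704]
Step 5: x=[3.7500 8.6788 13.2998 19.3605] v=[-2.6642 1.5919 -0.1974 0.1192]
Step 6: x=[2.7126 9.3978 13.5611 19.1549] v=[-2.0748 1.4380 0.5225 -0.4112]
Step 7: x=[2.6684 9.4864 14.1800 18.8009] v=[-0.0885 0.1771 1.2378 -0.7081]
Step 8: x=[3.6616 9.0439 14.7808 18.5416] v=[1.9863 -0.8851 1.2015 -0.5186]
Max displacement = 2.3316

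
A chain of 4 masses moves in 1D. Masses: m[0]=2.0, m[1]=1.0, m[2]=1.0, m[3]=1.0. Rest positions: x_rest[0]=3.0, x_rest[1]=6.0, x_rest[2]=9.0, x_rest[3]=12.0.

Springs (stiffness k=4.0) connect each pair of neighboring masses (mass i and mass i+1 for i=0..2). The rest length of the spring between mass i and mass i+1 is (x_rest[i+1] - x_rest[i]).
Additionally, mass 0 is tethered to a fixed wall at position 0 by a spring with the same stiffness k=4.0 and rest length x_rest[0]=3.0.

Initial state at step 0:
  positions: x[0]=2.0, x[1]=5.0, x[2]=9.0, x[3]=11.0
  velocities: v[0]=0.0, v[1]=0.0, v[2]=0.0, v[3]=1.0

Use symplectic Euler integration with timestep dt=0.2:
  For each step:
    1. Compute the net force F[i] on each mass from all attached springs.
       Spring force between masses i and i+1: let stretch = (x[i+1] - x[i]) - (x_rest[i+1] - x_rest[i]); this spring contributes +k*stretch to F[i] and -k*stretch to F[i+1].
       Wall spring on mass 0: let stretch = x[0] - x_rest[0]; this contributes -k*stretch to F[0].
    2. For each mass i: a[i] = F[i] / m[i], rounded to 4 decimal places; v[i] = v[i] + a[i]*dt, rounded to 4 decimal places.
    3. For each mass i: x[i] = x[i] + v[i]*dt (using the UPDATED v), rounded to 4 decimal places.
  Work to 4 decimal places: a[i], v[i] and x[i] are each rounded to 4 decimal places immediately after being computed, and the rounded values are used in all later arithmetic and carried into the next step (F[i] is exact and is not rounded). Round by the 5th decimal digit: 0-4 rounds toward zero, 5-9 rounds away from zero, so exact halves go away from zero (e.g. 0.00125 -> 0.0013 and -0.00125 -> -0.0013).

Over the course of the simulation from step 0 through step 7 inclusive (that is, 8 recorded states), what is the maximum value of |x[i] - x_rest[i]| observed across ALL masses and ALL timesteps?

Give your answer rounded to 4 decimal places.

Answer: 1.1525

Derivation:
Step 0: x=[2.0000 5.0000 9.0000 11.0000] v=[0.0000 0.0000 0.0000 1.0000]
Step 1: x=[2.0800 5.1600 8.6800 11.3600] v=[0.4000 0.8000 -1.6000 1.8000]
Step 2: x=[2.2400 5.3904 8.2256 11.7712] v=[0.8000 1.1520 -2.2720 2.0560]
Step 3: x=[2.4728 5.5704 7.8849 12.0951] v=[1.1642 0.8998 -1.7037 1.6195]
Step 4: x=[2.7556 5.6251 7.8475 12.2254] v=[1.4141 0.2733 -0.1871 0.6513]
Step 5: x=[3.0475 5.5762 8.1550 12.1352] v=[1.4597 -0.2444 1.5373 -0.4510]
Step 6: x=[3.2979 5.5353 8.6867 11.8882] v=[1.2522 -0.2043 2.6584 -1.2352]
Step 7: x=[3.4635 5.6407 9.2264 11.6089] v=[0.8280 0.5269 2.6985 -1.3964]
Max displacement = 1.1525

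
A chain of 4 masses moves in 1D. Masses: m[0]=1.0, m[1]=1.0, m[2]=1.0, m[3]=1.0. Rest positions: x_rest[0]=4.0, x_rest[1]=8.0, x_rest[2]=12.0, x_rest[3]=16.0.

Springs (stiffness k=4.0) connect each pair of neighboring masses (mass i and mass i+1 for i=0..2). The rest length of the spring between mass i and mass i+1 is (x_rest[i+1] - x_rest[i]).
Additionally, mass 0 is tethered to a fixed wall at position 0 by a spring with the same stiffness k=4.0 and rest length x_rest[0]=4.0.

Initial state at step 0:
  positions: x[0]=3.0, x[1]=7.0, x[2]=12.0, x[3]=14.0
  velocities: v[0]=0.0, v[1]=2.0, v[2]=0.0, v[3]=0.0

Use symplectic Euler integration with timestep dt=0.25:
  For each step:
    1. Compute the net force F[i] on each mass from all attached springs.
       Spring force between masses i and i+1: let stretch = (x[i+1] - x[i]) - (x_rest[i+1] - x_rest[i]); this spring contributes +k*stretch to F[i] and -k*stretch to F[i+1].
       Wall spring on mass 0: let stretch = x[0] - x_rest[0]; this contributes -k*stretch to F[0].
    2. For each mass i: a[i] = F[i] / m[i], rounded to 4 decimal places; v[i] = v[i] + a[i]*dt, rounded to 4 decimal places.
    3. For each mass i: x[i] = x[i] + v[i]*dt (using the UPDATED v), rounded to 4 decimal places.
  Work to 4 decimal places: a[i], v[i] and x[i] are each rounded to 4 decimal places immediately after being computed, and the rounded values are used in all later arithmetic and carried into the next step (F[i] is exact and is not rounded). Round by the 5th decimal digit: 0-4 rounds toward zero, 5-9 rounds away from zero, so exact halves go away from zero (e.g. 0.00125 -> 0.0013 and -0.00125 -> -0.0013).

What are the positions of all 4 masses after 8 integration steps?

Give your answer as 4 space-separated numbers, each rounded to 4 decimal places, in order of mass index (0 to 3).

Step 0: x=[3.0000 7.0000 12.0000 14.0000] v=[0.0000 2.0000 0.0000 0.0000]
Step 1: x=[3.2500 7.7500 11.2500 14.5000] v=[1.0000 3.0000 -3.0000 2.0000]
Step 2: x=[3.8125 8.2500 10.4375 15.1875] v=[2.2500 2.0000 -3.2500 2.7500]
Step 3: x=[4.5313 8.1875 10.2656 15.6875] v=[2.8750 -0.2500 -0.6875 2.0000]
Step 4: x=[5.0313 7.7305 10.9297 15.8320] v=[1.9999 -1.8281 2.6563 0.5781]
Step 5: x=[4.9483 7.3985 12.0196 15.7510] v=[-0.3322 -1.3281 4.3594 -0.3242]
Step 6: x=[4.2407 7.6092 12.8870 15.7371] v=[-2.8303 0.8428 3.4697 -0.0556]
Step 7: x=[3.3151 8.2972 13.1475 16.0107] v=[-3.7025 2.7521 1.0420 1.0943]
Step 8: x=[2.8062 8.9523 12.9112 16.5685] v=[-2.0355 2.6203 -0.9451 2.2311]

Answer: 2.8062 8.9523 12.9112 16.5685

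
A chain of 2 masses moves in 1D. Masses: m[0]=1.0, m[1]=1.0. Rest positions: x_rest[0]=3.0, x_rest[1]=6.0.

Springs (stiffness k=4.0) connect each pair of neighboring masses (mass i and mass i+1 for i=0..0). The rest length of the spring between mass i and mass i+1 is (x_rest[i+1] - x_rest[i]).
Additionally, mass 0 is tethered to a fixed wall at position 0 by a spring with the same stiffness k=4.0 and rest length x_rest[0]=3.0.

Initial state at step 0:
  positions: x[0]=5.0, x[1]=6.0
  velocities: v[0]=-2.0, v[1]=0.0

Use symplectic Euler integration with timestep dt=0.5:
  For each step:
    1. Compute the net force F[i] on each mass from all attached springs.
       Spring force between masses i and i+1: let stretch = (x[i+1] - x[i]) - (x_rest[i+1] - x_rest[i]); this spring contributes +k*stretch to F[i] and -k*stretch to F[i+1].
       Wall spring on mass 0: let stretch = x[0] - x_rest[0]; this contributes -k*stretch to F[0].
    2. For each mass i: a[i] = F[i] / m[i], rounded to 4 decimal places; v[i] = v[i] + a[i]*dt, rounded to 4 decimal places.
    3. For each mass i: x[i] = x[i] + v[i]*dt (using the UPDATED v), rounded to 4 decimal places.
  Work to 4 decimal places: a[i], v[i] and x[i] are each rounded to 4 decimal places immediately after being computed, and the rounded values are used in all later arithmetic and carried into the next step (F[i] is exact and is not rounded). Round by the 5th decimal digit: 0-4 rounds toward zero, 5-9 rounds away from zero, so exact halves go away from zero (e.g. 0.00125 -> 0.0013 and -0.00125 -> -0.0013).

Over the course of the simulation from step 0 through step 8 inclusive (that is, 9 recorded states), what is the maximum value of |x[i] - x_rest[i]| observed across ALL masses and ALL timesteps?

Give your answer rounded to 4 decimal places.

Answer: 3.0000

Derivation:
Step 0: x=[5.0000 6.0000] v=[-2.0000 0.0000]
Step 1: x=[0.0000 8.0000] v=[-10.0000 4.0000]
Step 2: x=[3.0000 5.0000] v=[6.0000 -6.0000]
Step 3: x=[5.0000 3.0000] v=[4.0000 -4.0000]
Step 4: x=[0.0000 6.0000] v=[-10.0000 6.0000]
Step 5: x=[1.0000 6.0000] v=[2.0000 0.0000]
Step 6: x=[6.0000 4.0000] v=[10.0000 -4.0000]
Step 7: x=[3.0000 7.0000] v=[-6.0000 6.0000]
Step 8: x=[1.0000 9.0000] v=[-4.0000 4.0000]
Max displacement = 3.0000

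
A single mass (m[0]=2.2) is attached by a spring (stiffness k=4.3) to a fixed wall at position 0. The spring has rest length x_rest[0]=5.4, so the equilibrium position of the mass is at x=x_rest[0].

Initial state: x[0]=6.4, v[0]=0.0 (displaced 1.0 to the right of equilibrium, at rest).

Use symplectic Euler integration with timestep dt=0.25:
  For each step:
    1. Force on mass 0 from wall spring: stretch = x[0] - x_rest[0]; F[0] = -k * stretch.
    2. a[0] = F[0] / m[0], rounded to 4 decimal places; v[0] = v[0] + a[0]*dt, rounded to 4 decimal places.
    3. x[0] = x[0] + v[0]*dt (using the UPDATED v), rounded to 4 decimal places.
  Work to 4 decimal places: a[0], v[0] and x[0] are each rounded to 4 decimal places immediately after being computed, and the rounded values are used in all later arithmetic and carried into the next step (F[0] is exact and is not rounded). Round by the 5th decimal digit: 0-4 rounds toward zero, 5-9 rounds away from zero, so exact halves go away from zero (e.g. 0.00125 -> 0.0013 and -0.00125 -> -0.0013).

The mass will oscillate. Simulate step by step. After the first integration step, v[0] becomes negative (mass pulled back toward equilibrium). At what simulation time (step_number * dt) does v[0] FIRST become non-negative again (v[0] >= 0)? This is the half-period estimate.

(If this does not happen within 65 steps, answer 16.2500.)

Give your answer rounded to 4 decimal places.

Step 0: x=[6.4000] v=[0.0000]
Step 1: x=[6.2779] v=[-0.4886]
Step 2: x=[6.0485] v=[-0.9176]
Step 3: x=[5.7399] v=[-1.2345]
Step 4: x=[5.3898] v=[-1.4006]
Step 5: x=[5.0409] v=[-1.3956]
Step 6: x=[4.7359] v=[-1.2201]
Step 7: x=[4.5120] v=[-0.8956]
Step 8: x=[4.3966] v=[-0.4617]
Step 9: x=[4.4038] v=[0.0286]
First v>=0 after going negative at step 9, time=2.2500

Answer: 2.2500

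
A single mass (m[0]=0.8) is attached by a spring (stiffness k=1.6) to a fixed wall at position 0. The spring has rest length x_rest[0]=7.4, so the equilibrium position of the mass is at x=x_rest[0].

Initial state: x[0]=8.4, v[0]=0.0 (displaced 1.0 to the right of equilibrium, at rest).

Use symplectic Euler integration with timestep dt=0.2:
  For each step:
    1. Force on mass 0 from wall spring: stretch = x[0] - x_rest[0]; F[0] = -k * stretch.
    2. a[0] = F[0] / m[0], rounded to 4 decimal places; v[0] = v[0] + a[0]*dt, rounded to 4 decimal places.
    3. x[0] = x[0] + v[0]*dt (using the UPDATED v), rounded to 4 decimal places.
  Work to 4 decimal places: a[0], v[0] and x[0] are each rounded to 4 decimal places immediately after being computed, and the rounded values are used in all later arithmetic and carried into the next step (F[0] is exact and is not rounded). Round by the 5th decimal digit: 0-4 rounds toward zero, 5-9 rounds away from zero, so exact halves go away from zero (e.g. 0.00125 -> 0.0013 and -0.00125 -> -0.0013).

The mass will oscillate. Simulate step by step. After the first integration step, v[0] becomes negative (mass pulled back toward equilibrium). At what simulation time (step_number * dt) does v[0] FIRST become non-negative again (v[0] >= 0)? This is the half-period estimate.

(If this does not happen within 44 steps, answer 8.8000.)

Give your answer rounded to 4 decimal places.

Answer: 2.4000

Derivation:
Step 0: x=[8.4000] v=[0.0000]
Step 1: x=[8.3200] v=[-0.4000]
Step 2: x=[8.1664] v=[-0.7680]
Step 3: x=[7.9515] v=[-1.0746]
Step 4: x=[7.6925] v=[-1.2952]
Step 5: x=[7.4101] v=[-1.4122]
Step 6: x=[7.1269] v=[-1.4162]
Step 7: x=[6.8655] v=[-1.3070]
Step 8: x=[6.6469] v=[-1.0932]
Step 9: x=[6.4885] v=[-0.7920]
Step 10: x=[6.4030] v=[-0.4274]
Step 11: x=[6.3973] v=[-0.0286]
Step 12: x=[6.4718] v=[0.3725]
First v>=0 after going negative at step 12, time=2.4000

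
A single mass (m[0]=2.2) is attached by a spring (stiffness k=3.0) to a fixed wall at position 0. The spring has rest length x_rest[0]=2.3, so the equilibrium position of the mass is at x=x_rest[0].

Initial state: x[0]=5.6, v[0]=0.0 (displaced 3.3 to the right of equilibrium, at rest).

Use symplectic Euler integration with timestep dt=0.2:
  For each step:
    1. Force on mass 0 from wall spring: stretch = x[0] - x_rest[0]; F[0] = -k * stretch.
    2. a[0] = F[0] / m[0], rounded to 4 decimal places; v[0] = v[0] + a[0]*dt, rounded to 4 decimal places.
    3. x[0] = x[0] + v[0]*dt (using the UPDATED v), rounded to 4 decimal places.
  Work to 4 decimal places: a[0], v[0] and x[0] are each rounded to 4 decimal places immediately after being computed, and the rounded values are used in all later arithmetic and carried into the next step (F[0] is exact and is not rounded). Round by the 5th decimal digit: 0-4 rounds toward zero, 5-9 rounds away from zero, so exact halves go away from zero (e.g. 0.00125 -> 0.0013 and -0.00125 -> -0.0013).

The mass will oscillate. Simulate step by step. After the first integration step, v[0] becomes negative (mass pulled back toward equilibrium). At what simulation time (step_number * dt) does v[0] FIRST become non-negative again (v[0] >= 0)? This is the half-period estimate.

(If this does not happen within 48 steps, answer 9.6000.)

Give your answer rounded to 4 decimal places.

Answer: 2.8000

Derivation:
Step 0: x=[5.6000] v=[0.0000]
Step 1: x=[5.4200] v=[-0.9000]
Step 2: x=[5.0698] v=[-1.7509]
Step 3: x=[4.5685] v=[-2.5063]
Step 4: x=[3.9435] v=[-3.1250]
Step 5: x=[3.2289] v=[-3.5732]
Step 6: x=[2.4636] v=[-3.8265]
Step 7: x=[1.6894] v=[-3.8711]
Step 8: x=[0.9485] v=[-3.7046]
Step 9: x=[0.2813] v=[-3.3360]
Step 10: x=[-0.2758] v=[-2.7854]
Step 11: x=[-0.6924] v=[-2.0829]
Step 12: x=[-0.9458] v=[-1.2668]
Step 13: x=[-1.0221] v=[-0.3816]
Step 14: x=[-0.9172] v=[0.5244]
First v>=0 after going negative at step 14, time=2.8000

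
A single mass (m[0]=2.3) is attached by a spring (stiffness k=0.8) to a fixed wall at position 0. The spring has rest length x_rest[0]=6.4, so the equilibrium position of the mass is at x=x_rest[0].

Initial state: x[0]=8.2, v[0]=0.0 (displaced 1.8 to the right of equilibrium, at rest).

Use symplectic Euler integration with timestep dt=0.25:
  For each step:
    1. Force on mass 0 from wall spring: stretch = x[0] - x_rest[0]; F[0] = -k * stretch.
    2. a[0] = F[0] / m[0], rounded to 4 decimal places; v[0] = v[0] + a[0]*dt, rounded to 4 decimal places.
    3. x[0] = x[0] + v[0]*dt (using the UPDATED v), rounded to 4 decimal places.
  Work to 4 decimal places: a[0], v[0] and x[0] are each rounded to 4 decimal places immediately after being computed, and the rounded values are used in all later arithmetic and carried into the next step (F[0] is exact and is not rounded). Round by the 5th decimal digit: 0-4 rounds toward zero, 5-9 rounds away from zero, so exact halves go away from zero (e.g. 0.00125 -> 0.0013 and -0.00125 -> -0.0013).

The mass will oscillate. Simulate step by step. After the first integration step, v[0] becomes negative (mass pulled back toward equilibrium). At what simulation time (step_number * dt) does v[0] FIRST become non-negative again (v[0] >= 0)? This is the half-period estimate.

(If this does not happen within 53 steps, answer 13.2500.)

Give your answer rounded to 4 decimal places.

Answer: 5.5000

Derivation:
Step 0: x=[8.2000] v=[0.0000]
Step 1: x=[8.1609] v=[-0.1565]
Step 2: x=[8.0835] v=[-0.3096]
Step 3: x=[7.9695] v=[-0.4560]
Step 4: x=[7.8214] v=[-0.5925]
Step 5: x=[7.6424] v=[-0.7161]
Step 6: x=[7.4364] v=[-0.8241]
Step 7: x=[7.2079] v=[-0.9142]
Step 8: x=[6.9618] v=[-0.9845]
Step 9: x=[6.7035] v=[-1.0334]
Step 10: x=[6.4386] v=[-1.0598]
Step 11: x=[6.1728] v=[-1.0632]
Step 12: x=[5.9119] v=[-1.0435]
Step 13: x=[5.6616] v=[-1.0011]
Step 14: x=[5.4274] v=[-0.9369]
Step 15: x=[5.2143] v=[-0.8523]
Step 16: x=[5.0270] v=[-0.7492]
Step 17: x=[4.8696] v=[-0.6298]
Step 18: x=[4.7454] v=[-0.4967]
Step 19: x=[4.6572] v=[-0.3528]
Step 20: x=[4.6069] v=[-0.2013]
Step 21: x=[4.5956] v=[-0.0454]
Step 22: x=[4.6235] v=[0.1115]
First v>=0 after going negative at step 22, time=5.5000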